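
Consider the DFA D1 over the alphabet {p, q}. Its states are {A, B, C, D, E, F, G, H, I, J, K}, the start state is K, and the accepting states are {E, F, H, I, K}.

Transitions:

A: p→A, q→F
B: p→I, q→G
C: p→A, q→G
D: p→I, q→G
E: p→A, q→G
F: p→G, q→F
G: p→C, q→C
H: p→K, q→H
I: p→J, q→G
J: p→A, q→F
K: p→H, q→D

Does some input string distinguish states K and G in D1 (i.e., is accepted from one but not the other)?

Yes

First remove the unreachable states {B,E}; 9 states remain.
P0 = {F,H,I,K} | {A,C,D,G,J}.
On input p, block {F,H,I,K} splits into {F,I} and {H,K}.
Split {F,I} by δ(·,q) → {F} and {I}.
Split {A,C,D,G,J} by δ(·,p) → {A,C,G,J} and {D}.
On input q, block {A,C,G,J} splits into {A,J} and {C,G}.
Refine {H,K} on symbol q: members go to different blocks, giving {H} and {K}.
Refine {C,G} on symbol p: members go to different blocks, giving {C} and {G}.
The partition is now stable with 8 blocks: {F} | {A,J} | {H} | {I} | {D} | {C} | {K} | {G}.
K and G end up in different blocks, so they are distinguishable. For instance, the string 'ε' is accepted from only K.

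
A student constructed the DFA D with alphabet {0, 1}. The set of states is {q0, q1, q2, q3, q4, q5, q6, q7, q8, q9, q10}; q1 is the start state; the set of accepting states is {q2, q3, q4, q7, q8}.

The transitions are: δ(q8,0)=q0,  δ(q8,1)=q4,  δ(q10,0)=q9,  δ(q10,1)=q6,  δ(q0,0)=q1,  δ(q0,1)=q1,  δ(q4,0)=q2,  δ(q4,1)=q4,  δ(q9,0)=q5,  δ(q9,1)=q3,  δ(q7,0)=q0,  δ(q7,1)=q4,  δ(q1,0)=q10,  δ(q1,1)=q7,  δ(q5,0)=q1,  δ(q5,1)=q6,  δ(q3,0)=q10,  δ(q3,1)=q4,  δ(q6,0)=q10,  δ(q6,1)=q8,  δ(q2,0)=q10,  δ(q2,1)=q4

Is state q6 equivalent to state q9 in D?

All states are reachable from the start state.
P0 = {q2,q3,q4,q7,q8} | {q0,q1,q5,q6,q9,q10}.
Refine {q2,q3,q4,q7,q8} on symbol 0: members go to different blocks, giving {q2,q3,q7,q8} and {q4}.
On input 1, block {q0,q1,q5,q6,q9,q10} splits into {q0,q5,q10} and {q1,q6,q9}.
The partition is now stable with 4 blocks: {q2,q3,q7,q8} | {q0,q5,q10} | {q4} | {q1,q6,q9}.
q6 and q9 lie in the same block of the stable partition, so they are equivalent — no string distinguishes them.

Yes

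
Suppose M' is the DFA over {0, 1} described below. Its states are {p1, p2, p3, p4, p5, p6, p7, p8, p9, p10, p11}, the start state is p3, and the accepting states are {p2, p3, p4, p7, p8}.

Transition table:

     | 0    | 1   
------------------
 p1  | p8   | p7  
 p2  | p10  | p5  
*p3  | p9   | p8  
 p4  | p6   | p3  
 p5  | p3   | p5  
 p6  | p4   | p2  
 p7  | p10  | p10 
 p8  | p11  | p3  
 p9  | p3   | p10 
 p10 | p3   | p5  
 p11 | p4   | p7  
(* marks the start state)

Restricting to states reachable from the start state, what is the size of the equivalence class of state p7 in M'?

2

Reachable states from the start: {p2,p3,p4,p5,p6,p7,p8,p9,p10,p11}. Unreachable: {p1} — drop them.
Start with accepting vs non-accepting: {p2,p3,p4,p7,p8} | {p5,p6,p9,p10,p11}.
On input 1, block {p2,p3,p4,p7,p8} splits into {p3,p4,p8} and {p2,p7}.
On input 1, block {p5,p6,p9,p10,p11} splits into {p5,p9,p10} and {p6,p11}.
Refine {p3,p4,p8} on symbol 0: members go to different blocks, giving {p4,p8} and {p3}.
The partition is now stable with 5 blocks: {p4,p8} | {p5,p9,p10} | {p2,p7} | {p6,p11} | {p3}.
The equivalence class containing p7 is {p2,p7}, of size 2.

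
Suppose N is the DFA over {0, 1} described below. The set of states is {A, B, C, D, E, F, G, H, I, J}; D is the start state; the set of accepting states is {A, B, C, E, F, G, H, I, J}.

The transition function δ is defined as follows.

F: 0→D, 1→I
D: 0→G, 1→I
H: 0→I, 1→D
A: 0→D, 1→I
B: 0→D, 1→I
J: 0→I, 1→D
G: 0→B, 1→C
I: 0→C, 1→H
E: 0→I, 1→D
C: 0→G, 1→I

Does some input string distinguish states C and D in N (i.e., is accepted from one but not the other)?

Yes

Reachable states from the start: {B,C,D,G,H,I}. Unreachable: {A,E,F,J} — drop them.
P0 = {B,C,G,H,I} | {D}.
On input 0, block {B,C,G,H,I} splits into {C,G,H,I} and {B}.
Split {C,G,H,I} by δ(·,0) → {C,H,I} and {G}.
On input 0, block {C,H,I} splits into {H,I} and {C}.
On input 0, block {H,I} splits into {H} and {I}.
No further refinement is possible. Final partition (6 blocks): {H} | {D} | {B} | {G} | {C} | {I}.
C and D end up in different blocks, so they are distinguishable. For instance, the string 'ε' is accepted from only C.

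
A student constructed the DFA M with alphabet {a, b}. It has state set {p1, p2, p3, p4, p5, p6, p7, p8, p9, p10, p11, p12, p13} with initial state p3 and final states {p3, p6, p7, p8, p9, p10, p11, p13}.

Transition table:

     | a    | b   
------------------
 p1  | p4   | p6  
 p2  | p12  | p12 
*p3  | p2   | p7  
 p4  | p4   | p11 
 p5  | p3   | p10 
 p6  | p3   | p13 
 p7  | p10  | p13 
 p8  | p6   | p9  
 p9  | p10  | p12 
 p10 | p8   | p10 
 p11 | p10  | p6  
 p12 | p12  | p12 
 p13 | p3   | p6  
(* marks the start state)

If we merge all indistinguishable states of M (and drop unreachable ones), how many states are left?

7

States {p1,p4,p5,p11} cannot be reached from the start state, so discard them.
Initial partition by acceptance: {p3,p6,p7,p8,p9,p10,p13} | {p2,p12}.
On input a, block {p3,p6,p7,p8,p9,p10,p13} splits into {p6,p7,p8,p9,p10,p13} and {p3}.
Split {p6,p7,p8,p9,p10,p13} by δ(·,a) → {p7,p8,p9,p10} and {p6,p13}.
Split {p7,p8,p9,p10} by δ(·,a) → {p7,p9,p10} and {p8}.
On input a, block {p7,p9,p10} splits into {p7,p9} and {p10}.
Refine {p7,p9} on symbol b: members go to different blocks, giving {p7} and {p9}.
The partition is now stable with 7 blocks: {p7} | {p2,p12} | {p3} | {p6,p13} | {p8} | {p10} | {p9}.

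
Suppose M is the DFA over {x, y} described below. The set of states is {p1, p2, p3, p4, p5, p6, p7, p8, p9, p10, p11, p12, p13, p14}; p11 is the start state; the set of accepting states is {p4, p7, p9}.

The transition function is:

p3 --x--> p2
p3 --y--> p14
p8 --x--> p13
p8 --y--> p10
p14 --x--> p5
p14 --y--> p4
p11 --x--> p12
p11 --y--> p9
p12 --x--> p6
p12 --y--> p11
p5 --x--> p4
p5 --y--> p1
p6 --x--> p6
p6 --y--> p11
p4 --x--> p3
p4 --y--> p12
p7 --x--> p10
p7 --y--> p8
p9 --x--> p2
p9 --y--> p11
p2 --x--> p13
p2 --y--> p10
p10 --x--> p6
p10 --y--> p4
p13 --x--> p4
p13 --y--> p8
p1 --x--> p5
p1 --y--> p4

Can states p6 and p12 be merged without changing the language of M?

Reachable states from the start: {p1,p2,p3,p4,p5,p6,p8,p9,p10,p11,p12,p13,p14}. Unreachable: {p7} — drop them.
Start with accepting vs non-accepting: {p4,p9} | {p1,p2,p3,p5,p6,p8,p10,p11,p12,p13,p14}.
Split {p1,p2,p3,p5,p6,p8,p10,p11,p12,p13,p14} by δ(·,x) → {p1,p2,p3,p6,p8,p10,p11,p12,p14} and {p5,p13}.
Refine {p1,p2,p3,p6,p8,p10,p11,p12,p14} on symbol x: members go to different blocks, giving {p3,p6,p10,p11,p12} and {p1,p2,p8,p14}.
Split {p4,p9} by δ(·,x) → {p4} and {p9}.
Split {p3,p6,p10,p11,p12} by δ(·,x) → {p6,p10,p11,p12} and {p3}.
Split {p6,p10,p11,p12} by δ(·,y) → {p6,p12} and {p10} and {p11}.
On input y, block {p1,p2,p8,p14} splits into {p1,p14} and {p2,p8}.
Split {p5,p13} by δ(·,y) → {p5} and {p13}.
Stable partition: {p4} | {p6,p12} | {p5} | {p1,p14} | {p9} | {p3} | {p10} | {p11} | {p2,p8} | {p13} — 10 equivalence classes.
p6 and p12 lie in the same block of the stable partition, so they are equivalent — no string distinguishes them.

Yes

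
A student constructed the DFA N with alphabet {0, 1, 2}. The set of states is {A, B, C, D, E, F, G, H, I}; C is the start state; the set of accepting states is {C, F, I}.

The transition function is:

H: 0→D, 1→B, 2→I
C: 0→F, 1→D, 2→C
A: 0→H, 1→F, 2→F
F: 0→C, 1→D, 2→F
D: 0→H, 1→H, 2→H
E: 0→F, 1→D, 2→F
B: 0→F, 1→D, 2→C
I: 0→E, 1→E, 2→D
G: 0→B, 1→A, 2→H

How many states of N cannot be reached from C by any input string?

2

No path from C leads to A, G; the other 7 states are all reachable.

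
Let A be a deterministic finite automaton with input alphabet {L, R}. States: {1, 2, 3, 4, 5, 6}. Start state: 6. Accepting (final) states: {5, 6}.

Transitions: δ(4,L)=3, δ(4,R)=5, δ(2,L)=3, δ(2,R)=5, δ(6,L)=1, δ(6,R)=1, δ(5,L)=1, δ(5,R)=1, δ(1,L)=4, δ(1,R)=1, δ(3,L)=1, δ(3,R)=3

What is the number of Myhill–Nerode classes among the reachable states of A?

States {2} cannot be reached from the start state, so discard them.
Start with accepting vs non-accepting: {5,6} | {1,3,4}.
On input R, block {1,3,4} splits into {1,3} and {4}.
Refine {1,3} on symbol L: members go to different blocks, giving {1} and {3}.
Stable partition: {5,6} | {1} | {4} | {3} — 4 equivalence classes.

4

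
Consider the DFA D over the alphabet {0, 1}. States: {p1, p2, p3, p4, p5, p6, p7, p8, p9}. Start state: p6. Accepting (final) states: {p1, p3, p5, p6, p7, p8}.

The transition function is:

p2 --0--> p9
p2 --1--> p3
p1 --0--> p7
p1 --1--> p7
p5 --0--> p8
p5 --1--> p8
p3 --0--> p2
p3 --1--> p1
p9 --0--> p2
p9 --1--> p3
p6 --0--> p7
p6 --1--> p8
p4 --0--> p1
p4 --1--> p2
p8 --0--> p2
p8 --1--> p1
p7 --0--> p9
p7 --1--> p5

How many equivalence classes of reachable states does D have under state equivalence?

3

First remove the unreachable states {p4}; 8 states remain.
P0 = {p1,p3,p5,p6,p7,p8} | {p2,p9}.
Split {p1,p3,p5,p6,p7,p8} by δ(·,0) → {p1,p5,p6} and {p3,p7,p8}.
The partition is now stable with 3 blocks: {p1,p5,p6} | {p2,p9} | {p3,p7,p8}.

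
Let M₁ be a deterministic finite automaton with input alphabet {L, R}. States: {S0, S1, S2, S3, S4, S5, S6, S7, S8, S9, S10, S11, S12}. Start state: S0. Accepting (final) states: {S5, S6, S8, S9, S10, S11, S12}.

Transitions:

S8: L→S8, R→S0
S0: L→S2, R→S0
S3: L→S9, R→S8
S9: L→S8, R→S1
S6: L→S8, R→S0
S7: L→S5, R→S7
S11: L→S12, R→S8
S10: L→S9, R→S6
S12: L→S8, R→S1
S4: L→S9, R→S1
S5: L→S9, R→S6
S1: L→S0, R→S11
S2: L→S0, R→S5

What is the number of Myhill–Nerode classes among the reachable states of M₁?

5

Reachable states from the start: {S0,S1,S2,S5,S6,S8,S9,S11,S12}. Unreachable: {S3,S4,S7,S10} — drop them.
Initial partition by acceptance: {S5,S6,S8,S9,S11,S12} | {S0,S1,S2}.
Refine {S5,S6,S8,S9,S11,S12} on symbol R: members go to different blocks, giving {S6,S8,S9,S12} and {S5,S11}.
Refine {S0,S1,S2} on symbol R: members go to different blocks, giving {S1,S2} and {S0}.
Refine {S6,S8,S9,S12} on symbol R: members go to different blocks, giving {S6,S8} and {S9,S12}.
Stable partition: {S6,S8} | {S1,S2} | {S5,S11} | {S0} | {S9,S12} — 5 equivalence classes.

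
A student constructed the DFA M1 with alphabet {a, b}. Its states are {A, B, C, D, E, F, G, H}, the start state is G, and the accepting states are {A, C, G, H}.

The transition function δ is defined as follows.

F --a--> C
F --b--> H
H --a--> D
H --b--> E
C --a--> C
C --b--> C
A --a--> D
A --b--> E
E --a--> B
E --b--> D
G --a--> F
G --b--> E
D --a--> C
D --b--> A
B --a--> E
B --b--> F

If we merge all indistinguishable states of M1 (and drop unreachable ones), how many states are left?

4

Every state is reachable, so we keep all 8.
Initial partition by acceptance: {A,C,G,H} | {B,D,E,F}.
Split {A,C,G,H} by δ(·,a) → {A,G,H} and {C}.
Refine {B,D,E,F} on symbol a: members go to different blocks, giving {B,E} and {D,F}.
The partition is now stable with 4 blocks: {A,G,H} | {B,E} | {C} | {D,F}.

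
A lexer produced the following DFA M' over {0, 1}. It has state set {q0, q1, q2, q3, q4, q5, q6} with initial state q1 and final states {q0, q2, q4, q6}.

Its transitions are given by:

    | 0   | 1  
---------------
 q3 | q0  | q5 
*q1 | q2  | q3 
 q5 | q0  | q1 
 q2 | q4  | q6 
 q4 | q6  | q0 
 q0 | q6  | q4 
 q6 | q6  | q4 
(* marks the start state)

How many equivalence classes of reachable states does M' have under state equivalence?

All states are reachable from the start state.
Initial partition by acceptance: {q0,q2,q4,q6} | {q1,q3,q5}.
The partition is now stable with 2 blocks: {q0,q2,q4,q6} | {q1,q3,q5}.

2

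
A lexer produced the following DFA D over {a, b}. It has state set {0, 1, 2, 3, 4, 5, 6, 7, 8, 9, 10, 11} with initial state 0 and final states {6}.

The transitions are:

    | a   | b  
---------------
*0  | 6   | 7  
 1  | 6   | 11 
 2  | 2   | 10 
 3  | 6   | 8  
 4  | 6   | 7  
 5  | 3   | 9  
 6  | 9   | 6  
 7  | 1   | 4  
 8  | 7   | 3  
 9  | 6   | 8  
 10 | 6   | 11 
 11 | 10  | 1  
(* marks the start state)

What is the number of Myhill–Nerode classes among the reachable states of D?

5

Reachable states from the start: {0,1,3,4,6,7,8,9,10,11}. Unreachable: {2,5} — drop them.
P0 = {6} | {0,1,3,4,7,8,9,10,11}.
Split {0,1,3,4,7,8,9,10,11} by δ(·,a) → {0,1,3,4,9,10} and {7,8,11}.
Refine {7,8,11} on symbol a: members go to different blocks, giving {7,11} and {8}.
On input b, block {0,1,3,4,9,10} splits into {0,1,4,10} and {3,9}.
No further refinement is possible. Final partition (5 blocks): {6} | {0,1,4,10} | {7,11} | {8} | {3,9}.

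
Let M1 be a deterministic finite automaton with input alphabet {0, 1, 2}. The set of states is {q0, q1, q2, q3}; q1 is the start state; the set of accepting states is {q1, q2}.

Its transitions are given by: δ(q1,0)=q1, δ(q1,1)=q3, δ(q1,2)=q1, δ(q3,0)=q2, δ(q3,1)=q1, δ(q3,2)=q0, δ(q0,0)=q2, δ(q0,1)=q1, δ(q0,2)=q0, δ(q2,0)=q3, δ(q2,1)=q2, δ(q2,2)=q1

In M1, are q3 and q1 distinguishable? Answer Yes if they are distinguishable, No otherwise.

All states are reachable from the start state.
P0 = {q1,q2} | {q0,q3}.
Split {q1,q2} by δ(·,0) → {q1} and {q2}.
Stable partition: {q1} | {q0,q3} | {q2} — 3 equivalence classes.
q3 and q1 end up in different blocks, so they are distinguishable. For instance, the string 'ε' is accepted from only q1.

Yes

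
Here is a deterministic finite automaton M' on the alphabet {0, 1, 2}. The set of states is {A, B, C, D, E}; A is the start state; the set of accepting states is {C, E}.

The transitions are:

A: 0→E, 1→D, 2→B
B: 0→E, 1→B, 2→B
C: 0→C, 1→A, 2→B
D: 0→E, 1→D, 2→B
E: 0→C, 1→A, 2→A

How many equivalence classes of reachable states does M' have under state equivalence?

All states are reachable from the start state.
Start with accepting vs non-accepting: {C,E} | {A,B,D}.
Stable partition: {C,E} | {A,B,D} — 2 equivalence classes.

2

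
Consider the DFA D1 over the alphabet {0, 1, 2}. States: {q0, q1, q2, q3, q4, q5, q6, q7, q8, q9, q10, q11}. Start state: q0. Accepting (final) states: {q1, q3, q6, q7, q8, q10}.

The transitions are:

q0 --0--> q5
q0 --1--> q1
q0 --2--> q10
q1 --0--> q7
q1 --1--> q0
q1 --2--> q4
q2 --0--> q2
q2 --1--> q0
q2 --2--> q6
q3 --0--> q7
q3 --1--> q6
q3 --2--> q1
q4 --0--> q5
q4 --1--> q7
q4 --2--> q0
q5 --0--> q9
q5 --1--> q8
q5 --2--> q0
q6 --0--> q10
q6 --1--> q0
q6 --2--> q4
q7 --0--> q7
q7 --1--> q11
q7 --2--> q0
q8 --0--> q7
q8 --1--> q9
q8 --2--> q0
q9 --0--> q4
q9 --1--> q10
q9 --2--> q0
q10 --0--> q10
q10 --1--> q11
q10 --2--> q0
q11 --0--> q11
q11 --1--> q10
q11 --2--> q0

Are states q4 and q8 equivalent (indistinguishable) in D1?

No

Reachable states from the start: {q0,q1,q4,q5,q7,q8,q9,q10,q11}. Unreachable: {q2,q3,q6} — drop them.
P0 = {q1,q7,q8,q10} | {q0,q4,q5,q9,q11}.
Refine {q0,q4,q5,q9,q11} on symbol 2: members go to different blocks, giving {q4,q5,q9,q11} and {q0}.
Refine {q1,q7,q8,q10} on symbol 1: members go to different blocks, giving {q7,q8,q10} and {q1}.
The partition is now stable with 4 blocks: {q7,q8,q10} | {q4,q5,q9,q11} | {q0} | {q1}.
q4 and q8 end up in different blocks, so they are distinguishable. For instance, the string 'ε' is accepted from only q8.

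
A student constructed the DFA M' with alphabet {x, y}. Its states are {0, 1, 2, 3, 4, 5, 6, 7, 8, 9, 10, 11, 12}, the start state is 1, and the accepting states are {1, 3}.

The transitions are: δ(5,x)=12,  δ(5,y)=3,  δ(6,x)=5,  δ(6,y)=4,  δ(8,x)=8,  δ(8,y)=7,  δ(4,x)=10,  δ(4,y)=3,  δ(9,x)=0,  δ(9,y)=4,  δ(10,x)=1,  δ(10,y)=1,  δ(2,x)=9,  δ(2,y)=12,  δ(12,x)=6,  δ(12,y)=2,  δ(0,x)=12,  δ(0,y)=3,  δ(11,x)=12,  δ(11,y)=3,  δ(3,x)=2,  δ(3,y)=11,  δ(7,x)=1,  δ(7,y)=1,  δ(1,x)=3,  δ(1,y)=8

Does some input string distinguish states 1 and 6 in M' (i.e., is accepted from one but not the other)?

Yes

Start with accepting vs non-accepting: {1,3} | {0,2,4,5,6,7,8,9,10,11,12}.
Split {1,3} by δ(·,x) → {1} and {3}.
On input x, block {0,2,4,5,6,7,8,9,10,11,12} splits into {0,2,4,5,6,8,9,11,12} and {7,10}.
On input x, block {0,2,4,5,6,8,9,11,12} splits into {0,2,5,6,8,9,11,12} and {4}.
Split {0,2,5,6,8,9,11,12} by δ(·,y) → {0,5,11} and {2,12} and {6,9} and {8}.
No further refinement is possible. Final partition (8 blocks): {1} | {0,5,11} | {3} | {7,10} | {4} | {2,12} | {6,9} | {8}.
1 and 6 end up in different blocks, so they are distinguishable. For instance, the string 'ε' is accepted from only 1.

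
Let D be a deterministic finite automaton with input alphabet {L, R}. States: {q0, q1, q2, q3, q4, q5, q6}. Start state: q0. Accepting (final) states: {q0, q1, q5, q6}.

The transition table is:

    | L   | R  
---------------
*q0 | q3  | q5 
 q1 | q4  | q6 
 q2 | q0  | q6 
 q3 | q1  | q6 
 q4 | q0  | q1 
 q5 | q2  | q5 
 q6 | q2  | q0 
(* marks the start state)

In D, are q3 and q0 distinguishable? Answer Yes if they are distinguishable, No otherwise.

Yes

Initial partition by acceptance: {q0,q1,q5,q6} | {q2,q3,q4}.
Stable partition: {q0,q1,q5,q6} | {q2,q3,q4} — 2 equivalence classes.
q3 and q0 end up in different blocks, so they are distinguishable. For instance, the string 'ε' is accepted from only q0.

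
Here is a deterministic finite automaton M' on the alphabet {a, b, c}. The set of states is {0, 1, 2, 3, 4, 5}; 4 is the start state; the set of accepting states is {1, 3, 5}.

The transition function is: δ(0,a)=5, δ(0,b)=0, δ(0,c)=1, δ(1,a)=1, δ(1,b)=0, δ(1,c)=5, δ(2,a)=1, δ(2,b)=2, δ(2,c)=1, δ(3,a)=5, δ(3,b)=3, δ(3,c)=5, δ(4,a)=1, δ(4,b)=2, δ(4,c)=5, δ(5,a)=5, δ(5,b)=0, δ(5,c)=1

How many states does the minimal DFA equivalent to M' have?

2

First remove the unreachable states {3}; 5 states remain.
Initial partition by acceptance: {1,5} | {0,2,4}.
No further refinement is possible. Final partition (2 blocks): {1,5} | {0,2,4}.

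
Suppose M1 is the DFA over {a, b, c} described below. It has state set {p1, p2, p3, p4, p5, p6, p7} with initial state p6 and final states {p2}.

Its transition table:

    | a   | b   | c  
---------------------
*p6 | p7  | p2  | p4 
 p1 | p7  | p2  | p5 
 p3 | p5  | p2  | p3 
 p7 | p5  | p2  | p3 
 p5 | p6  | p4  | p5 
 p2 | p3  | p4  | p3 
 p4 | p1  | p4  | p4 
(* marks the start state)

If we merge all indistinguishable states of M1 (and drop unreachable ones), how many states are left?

P0 = {p2} | {p1,p3,p4,p5,p6,p7}.
Split {p1,p3,p4,p5,p6,p7} by δ(·,b) → {p1,p3,p6,p7} and {p4,p5}.
Refine {p1,p3,p6,p7} on symbol a: members go to different blocks, giving {p1,p6} and {p3,p7}.
Stable partition: {p2} | {p1,p6} | {p4,p5} | {p3,p7} — 4 equivalence classes.

4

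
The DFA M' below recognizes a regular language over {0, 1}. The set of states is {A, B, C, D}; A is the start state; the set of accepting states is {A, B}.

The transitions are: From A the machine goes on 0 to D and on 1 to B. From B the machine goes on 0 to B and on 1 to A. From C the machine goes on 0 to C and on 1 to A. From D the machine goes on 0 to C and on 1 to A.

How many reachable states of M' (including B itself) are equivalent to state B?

1

Initial partition by acceptance: {A,B} | {C,D}.
On input 0, block {A,B} splits into {A} and {B}.
Stable partition: {A} | {C,D} | {B} — 3 equivalence classes.
State B belongs to the block {B}, which has 1 states.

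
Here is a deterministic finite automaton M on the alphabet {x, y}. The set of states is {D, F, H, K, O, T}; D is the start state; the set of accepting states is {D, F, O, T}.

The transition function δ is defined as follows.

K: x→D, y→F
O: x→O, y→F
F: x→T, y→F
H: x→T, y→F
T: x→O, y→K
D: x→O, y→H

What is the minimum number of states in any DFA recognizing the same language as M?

4

All states are reachable from the start state.
P0 = {D,F,O,T} | {H,K}.
On input y, block {D,F,O,T} splits into {F,O} and {D,T}.
On input x, block {F,O} splits into {F} and {O}.
Stable partition: {F} | {H,K} | {D,T} | {O} — 4 equivalence classes.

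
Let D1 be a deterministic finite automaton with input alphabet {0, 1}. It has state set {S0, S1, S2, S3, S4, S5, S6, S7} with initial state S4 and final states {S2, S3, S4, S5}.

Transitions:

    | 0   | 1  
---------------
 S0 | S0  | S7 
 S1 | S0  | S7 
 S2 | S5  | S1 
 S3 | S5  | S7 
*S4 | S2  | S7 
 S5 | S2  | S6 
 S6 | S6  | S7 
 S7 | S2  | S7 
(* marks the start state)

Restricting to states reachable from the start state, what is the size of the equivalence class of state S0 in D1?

Reachable states from the start: {S0,S1,S2,S4,S5,S6,S7}. Unreachable: {S3} — drop them.
P0 = {S2,S4,S5} | {S0,S1,S6,S7}.
On input 0, block {S0,S1,S6,S7} splits into {S0,S1,S6} and {S7}.
Split {S2,S4,S5} by δ(·,1) → {S2,S5} and {S4}.
The partition is now stable with 4 blocks: {S2,S5} | {S0,S1,S6} | {S7} | {S4}.
The equivalence class containing S0 is {S0,S1,S6}, of size 3.

3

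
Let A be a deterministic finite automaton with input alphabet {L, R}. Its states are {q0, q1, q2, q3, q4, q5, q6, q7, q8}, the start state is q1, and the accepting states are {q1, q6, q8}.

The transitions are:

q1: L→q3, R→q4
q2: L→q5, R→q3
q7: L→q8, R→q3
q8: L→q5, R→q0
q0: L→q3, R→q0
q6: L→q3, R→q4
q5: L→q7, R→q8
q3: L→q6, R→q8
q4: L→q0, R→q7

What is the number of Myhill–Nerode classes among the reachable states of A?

7

States {q2} cannot be reached from the start state, so discard them.
P0 = {q1,q6,q8} | {q0,q3,q4,q5,q7}.
Split {q0,q3,q4,q5,q7} by δ(·,L) → {q0,q4,q5} and {q3,q7}.
Split {q1,q6,q8} by δ(·,L) → {q1,q6} and {q8}.
On input L, block {q0,q4,q5} splits into {q0,q5} and {q4}.
Split {q0,q5} by δ(·,R) → {q0} and {q5}.
On input L, block {q3,q7} splits into {q3} and {q7}.
No further refinement is possible. Final partition (7 blocks): {q1,q6} | {q0} | {q3} | {q8} | {q4} | {q5} | {q7}.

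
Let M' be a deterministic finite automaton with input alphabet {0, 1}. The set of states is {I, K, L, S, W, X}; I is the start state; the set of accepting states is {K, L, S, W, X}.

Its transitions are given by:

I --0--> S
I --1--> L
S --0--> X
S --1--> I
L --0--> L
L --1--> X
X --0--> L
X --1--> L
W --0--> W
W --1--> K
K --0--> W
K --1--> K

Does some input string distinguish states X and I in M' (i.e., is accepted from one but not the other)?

Yes

States {K,W} cannot be reached from the start state, so discard them.
P0 = {L,S,X} | {I}.
Split {L,S,X} by δ(·,1) → {L,X} and {S}.
Stable partition: {L,X} | {I} | {S} — 3 equivalence classes.
X and I end up in different blocks, so they are distinguishable. For instance, the string 'ε' is accepted from only X.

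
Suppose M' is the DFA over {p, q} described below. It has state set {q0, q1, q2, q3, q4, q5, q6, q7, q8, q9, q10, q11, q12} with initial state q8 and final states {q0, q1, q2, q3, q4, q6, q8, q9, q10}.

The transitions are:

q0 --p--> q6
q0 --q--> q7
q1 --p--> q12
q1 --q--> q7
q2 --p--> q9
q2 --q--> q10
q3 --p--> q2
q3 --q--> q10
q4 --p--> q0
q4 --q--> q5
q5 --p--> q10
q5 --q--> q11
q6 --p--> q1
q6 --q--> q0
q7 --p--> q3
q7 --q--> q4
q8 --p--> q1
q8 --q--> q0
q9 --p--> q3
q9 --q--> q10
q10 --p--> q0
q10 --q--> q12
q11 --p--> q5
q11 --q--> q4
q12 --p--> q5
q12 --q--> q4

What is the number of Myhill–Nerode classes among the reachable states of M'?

P0 = {q0,q1,q2,q3,q4,q6,q8,q9,q10} | {q5,q7,q11,q12}.
On input p, block {q0,q1,q2,q3,q4,q6,q8,q9,q10} splits into {q0,q2,q3,q4,q6,q8,q9,q10} and {q1}.
Refine {q0,q2,q3,q4,q6,q8,q9,q10} on symbol p: members go to different blocks, giving {q0,q2,q3,q4,q9,q10} and {q6,q8}.
On input p, block {q0,q2,q3,q4,q9,q10} splits into {q2,q3,q4,q9,q10} and {q0}.
Refine {q2,q3,q4,q9,q10} on symbol p: members go to different blocks, giving {q2,q3,q9} and {q4,q10}.
Refine {q5,q7,q11,q12} on symbol p: members go to different blocks, giving {q11,q12} and {q5} and {q7}.
Refine {q4,q10} on symbol q: members go to different blocks, giving {q4} and {q10}.
Stable partition: {q2,q3,q9} | {q11,q12} | {q1} | {q6,q8} | {q0} | {q4} | {q5} | {q7} | {q10} — 9 equivalence classes.

9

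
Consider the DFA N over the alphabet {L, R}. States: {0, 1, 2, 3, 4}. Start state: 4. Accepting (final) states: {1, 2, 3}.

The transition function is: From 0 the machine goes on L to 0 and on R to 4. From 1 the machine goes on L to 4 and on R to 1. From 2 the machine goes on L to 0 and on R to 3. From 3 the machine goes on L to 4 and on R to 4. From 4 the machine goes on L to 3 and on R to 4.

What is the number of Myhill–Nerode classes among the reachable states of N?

2

First remove the unreachable states {0,1,2}; 2 states remain.
Initial partition by acceptance: {3} | {4}.
Stable partition: {3} | {4} — 2 equivalence classes.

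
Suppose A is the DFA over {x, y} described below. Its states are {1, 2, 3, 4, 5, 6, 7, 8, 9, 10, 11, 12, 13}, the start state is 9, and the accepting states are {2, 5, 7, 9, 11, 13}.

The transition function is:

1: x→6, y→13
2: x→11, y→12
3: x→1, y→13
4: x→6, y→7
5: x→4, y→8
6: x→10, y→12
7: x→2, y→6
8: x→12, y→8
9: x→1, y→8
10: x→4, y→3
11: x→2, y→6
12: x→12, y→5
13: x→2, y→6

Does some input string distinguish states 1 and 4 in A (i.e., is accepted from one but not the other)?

Start with accepting vs non-accepting: {2,5,7,9,11,13} | {1,3,4,6,8,10,12}.
Refine {2,5,7,9,11,13} on symbol x: members go to different blocks, giving {2,7,11,13} and {5,9}.
Refine {1,3,4,6,8,10,12} on symbol y: members go to different blocks, giving {1,3,4} and {6,8,10} and {12}.
Split {2,7,11,13} by δ(·,y) → {7,11,13} and {2}.
On input x, block {1,3,4} splits into {1,4} and {3}.
Refine {6,8,10} on symbol x: members go to different blocks, giving {6} and {8} and {10}.
The partition is now stable with 9 blocks: {7,11,13} | {1,4} | {5,9} | {6} | {12} | {2} | {3} | {8} | {10}.
1 and 4 lie in the same block of the stable partition, so they are equivalent — no string distinguishes them.

No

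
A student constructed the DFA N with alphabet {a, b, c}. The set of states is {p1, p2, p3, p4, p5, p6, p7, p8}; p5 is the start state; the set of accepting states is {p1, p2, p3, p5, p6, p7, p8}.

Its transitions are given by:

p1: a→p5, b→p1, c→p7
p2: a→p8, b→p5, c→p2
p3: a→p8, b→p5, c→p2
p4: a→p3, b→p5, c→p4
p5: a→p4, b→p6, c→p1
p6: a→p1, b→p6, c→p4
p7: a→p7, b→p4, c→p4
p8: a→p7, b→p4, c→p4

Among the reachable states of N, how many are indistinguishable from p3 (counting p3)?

All states are reachable from the start state.
P0 = {p1,p2,p3,p5,p6,p7,p8} | {p4}.
On input a, block {p1,p2,p3,p5,p6,p7,p8} splits into {p1,p2,p3,p6,p7,p8} and {p5}.
On input a, block {p1,p2,p3,p6,p7,p8} splits into {p2,p3,p6,p7,p8} and {p1}.
On input a, block {p2,p3,p6,p7,p8} splits into {p2,p3,p7,p8} and {p6}.
Refine {p2,p3,p7,p8} on symbol b: members go to different blocks, giving {p2,p3} and {p7,p8}.
The partition is now stable with 6 blocks: {p2,p3} | {p4} | {p5} | {p1} | {p6} | {p7,p8}.
The equivalence class containing p3 is {p2,p3}, of size 2.

2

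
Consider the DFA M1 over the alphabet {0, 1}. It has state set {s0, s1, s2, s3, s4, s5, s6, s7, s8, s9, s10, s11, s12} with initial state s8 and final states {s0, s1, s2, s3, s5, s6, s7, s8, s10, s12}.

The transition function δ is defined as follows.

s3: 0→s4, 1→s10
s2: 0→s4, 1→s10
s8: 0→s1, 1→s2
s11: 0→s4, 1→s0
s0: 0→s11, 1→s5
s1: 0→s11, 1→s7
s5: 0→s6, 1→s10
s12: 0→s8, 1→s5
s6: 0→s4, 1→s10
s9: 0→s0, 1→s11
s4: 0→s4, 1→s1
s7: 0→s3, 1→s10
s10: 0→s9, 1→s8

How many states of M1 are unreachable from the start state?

1

No path from s8 leads to s12; the other 12 states are all reachable.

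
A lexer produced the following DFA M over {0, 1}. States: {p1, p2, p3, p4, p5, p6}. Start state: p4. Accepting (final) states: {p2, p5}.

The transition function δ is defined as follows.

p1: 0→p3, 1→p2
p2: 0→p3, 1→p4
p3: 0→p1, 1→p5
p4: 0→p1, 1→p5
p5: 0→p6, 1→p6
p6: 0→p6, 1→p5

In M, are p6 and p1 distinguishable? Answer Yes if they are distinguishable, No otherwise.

Start with accepting vs non-accepting: {p2,p5} | {p1,p3,p4,p6}.
Stable partition: {p2,p5} | {p1,p3,p4,p6} — 2 equivalence classes.
p6 and p1 lie in the same block of the stable partition, so they are equivalent — no string distinguishes them.

No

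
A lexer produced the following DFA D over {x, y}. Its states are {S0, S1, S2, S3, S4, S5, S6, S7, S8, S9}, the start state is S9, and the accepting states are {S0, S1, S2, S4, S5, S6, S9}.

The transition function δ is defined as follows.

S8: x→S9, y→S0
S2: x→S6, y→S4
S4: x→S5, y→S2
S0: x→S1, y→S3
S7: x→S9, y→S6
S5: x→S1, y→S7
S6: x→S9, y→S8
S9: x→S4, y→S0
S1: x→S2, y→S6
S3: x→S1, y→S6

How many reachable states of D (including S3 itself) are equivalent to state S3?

All states are reachable from the start state.
Initial partition by acceptance: {S0,S1,S2,S4,S5,S6,S9} | {S3,S7,S8}.
Refine {S0,S1,S2,S4,S5,S6,S9} on symbol y: members go to different blocks, giving {S1,S2,S4,S9} and {S0,S5,S6}.
Refine {S1,S2,S4,S9} on symbol x: members go to different blocks, giving {S1,S9} and {S2,S4}.
No further refinement is possible. Final partition (4 blocks): {S1,S9} | {S3,S7,S8} | {S0,S5,S6} | {S2,S4}.
State S3 belongs to the block {S3,S7,S8}, which has 3 states.

3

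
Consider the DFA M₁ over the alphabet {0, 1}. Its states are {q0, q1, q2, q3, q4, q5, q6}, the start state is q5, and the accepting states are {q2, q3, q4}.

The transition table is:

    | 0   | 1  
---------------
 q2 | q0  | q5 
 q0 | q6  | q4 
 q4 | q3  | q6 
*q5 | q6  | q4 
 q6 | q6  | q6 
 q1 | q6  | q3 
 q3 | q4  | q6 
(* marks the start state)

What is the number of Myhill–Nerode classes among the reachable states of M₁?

States {q0,q1,q2} cannot be reached from the start state, so discard them.
Initial partition by acceptance: {q3,q4} | {q5,q6}.
Split {q5,q6} by δ(·,1) → {q5} and {q6}.
The partition is now stable with 3 blocks: {q3,q4} | {q5} | {q6}.

3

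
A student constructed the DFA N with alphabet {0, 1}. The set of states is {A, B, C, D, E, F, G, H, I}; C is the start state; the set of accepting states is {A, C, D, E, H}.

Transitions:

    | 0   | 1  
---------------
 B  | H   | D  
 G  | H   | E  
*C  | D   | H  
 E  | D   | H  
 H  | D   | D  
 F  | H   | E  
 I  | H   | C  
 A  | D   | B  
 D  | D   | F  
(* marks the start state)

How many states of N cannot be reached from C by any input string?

4

No path from C leads to A, B, G, I; the other 5 states are all reachable.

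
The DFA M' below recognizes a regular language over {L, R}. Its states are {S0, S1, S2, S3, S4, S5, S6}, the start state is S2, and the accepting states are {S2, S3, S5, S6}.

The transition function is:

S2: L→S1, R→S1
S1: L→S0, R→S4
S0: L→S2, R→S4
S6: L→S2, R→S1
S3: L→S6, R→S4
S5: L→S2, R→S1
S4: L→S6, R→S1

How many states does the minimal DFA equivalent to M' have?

5

First remove the unreachable states {S3,S5}; 5 states remain.
Initial partition by acceptance: {S2,S6} | {S0,S1,S4}.
On input L, block {S2,S6} splits into {S2} and {S6}.
Split {S0,S1,S4} by δ(·,L) → {S0} and {S1} and {S4}.
Stable partition: {S2} | {S0} | {S6} | {S1} | {S4} — 5 equivalence classes.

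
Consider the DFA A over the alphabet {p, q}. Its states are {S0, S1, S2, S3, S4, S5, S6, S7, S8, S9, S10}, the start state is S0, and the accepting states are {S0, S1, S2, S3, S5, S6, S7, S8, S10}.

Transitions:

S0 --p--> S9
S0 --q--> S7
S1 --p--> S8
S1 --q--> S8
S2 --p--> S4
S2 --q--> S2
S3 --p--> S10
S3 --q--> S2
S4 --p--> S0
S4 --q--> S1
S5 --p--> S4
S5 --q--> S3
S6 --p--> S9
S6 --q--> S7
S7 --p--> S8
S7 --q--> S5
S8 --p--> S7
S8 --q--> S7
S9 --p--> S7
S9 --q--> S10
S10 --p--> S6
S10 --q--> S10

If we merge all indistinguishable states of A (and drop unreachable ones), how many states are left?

Start with accepting vs non-accepting: {S0,S1,S2,S3,S5,S6,S7,S8,S10} | {S4,S9}.
Refine {S0,S1,S2,S3,S5,S6,S7,S8,S10} on symbol p: members go to different blocks, giving {S1,S3,S7,S8,S10} and {S0,S2,S5,S6}.
Refine {S1,S3,S7,S8,S10} on symbol p: members go to different blocks, giving {S1,S3,S7,S8} and {S10}.
Refine {S1,S3,S7,S8} on symbol p: members go to different blocks, giving {S1,S7,S8} and {S3}.
On input q, block {S1,S7,S8} splits into {S1,S8} and {S7}.
On input p, block {S1,S8} splits into {S1} and {S8}.
Refine {S4,S9} on symbol p: members go to different blocks, giving {S4} and {S9}.
Refine {S0,S2,S5,S6} on symbol p: members go to different blocks, giving {S0,S6} and {S2,S5}.
On input q, block {S2,S5} splits into {S2} and {S5}.
Stable partition: {S1} | {S4} | {S0,S6} | {S10} | {S3} | {S7} | {S8} | {S9} | {S2} | {S5} — 10 equivalence classes.

10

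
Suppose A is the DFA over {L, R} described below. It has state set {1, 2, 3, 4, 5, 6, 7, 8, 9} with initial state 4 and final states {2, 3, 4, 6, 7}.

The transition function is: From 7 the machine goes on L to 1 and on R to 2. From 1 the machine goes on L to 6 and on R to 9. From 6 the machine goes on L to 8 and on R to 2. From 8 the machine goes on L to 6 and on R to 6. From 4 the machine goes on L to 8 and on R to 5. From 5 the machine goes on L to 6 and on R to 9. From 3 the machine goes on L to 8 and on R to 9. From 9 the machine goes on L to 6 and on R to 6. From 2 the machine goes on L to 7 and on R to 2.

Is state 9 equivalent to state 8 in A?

Yes

States {3} cannot be reached from the start state, so discard them.
Initial partition by acceptance: {2,4,6,7} | {1,5,8,9}.
On input L, block {2,4,6,7} splits into {4,6,7} and {2}.
Split {4,6,7} by δ(·,R) → {6,7} and {4}.
Split {1,5,8,9} by δ(·,R) → {1,5} and {8,9}.
On input L, block {6,7} splits into {6} and {7}.
No further refinement is possible. Final partition (6 blocks): {6} | {1,5} | {2} | {4} | {8,9} | {7}.
9 and 8 lie in the same block of the stable partition, so they are equivalent — no string distinguishes them.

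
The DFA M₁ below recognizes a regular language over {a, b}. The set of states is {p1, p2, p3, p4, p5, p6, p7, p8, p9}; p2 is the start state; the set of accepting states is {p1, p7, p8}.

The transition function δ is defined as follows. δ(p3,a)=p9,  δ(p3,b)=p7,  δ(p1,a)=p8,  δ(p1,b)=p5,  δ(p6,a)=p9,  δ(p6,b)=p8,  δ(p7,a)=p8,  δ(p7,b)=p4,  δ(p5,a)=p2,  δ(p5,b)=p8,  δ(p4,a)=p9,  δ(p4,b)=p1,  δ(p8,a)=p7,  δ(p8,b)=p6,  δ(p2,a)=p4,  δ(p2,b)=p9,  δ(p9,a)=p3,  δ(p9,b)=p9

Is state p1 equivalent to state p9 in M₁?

Every state is reachable, so we keep all 9.
Initial partition by acceptance: {p1,p7,p8} | {p2,p3,p4,p5,p6,p9}.
Refine {p2,p3,p4,p5,p6,p9} on symbol b: members go to different blocks, giving {p3,p4,p5,p6} and {p2,p9}.
The partition is now stable with 3 blocks: {p1,p7,p8} | {p3,p4,p5,p6} | {p2,p9}.
p1 and p9 end up in different blocks, so they are distinguishable. For instance, the string 'ε' is accepted from only p1.

No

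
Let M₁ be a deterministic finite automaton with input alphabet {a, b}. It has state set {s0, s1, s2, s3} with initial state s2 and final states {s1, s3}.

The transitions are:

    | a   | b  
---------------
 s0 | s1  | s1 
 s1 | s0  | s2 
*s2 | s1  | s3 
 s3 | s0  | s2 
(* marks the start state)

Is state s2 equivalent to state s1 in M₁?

All states are reachable from the start state.
Start with accepting vs non-accepting: {s1,s3} | {s0,s2}.
The partition is now stable with 2 blocks: {s1,s3} | {s0,s2}.
s2 and s1 end up in different blocks, so they are distinguishable. For instance, the string 'ε' is accepted from only s1.

No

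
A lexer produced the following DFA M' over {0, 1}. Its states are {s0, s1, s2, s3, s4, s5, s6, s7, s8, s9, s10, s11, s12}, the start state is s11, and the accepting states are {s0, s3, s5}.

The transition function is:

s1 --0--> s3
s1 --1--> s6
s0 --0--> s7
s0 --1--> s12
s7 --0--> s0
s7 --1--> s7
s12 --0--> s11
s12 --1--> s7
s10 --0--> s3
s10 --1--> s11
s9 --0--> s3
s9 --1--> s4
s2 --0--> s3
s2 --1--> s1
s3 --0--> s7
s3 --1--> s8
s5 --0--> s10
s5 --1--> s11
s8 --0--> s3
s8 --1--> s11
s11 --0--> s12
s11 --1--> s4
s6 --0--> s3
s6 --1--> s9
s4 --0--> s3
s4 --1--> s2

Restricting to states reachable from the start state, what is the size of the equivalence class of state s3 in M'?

1

States {s5,s10} cannot be reached from the start state, so discard them.
P0 = {s0,s3} | {s1,s2,s4,s6,s7,s8,s9,s11,s12}.
On input 0, block {s1,s2,s4,s6,s7,s8,s9,s11,s12} splits into {s1,s2,s4,s6,s7,s8,s9} and {s11,s12}.
On input 1, block {s0,s3} splits into {s0} and {s3}.
Split {s1,s2,s4,s6,s7,s8,s9} by δ(·,0) → {s1,s2,s4,s6,s8,s9} and {s7}.
Refine {s1,s2,s4,s6,s8,s9} on symbol 1: members go to different blocks, giving {s1,s2,s4,s6,s9} and {s8}.
Split {s11,s12} by δ(·,1) → {s11} and {s12}.
No further refinement is possible. Final partition (7 blocks): {s0} | {s1,s2,s4,s6,s9} | {s11} | {s3} | {s7} | {s8} | {s12}.
The equivalence class containing s3 is {s3}, of size 1.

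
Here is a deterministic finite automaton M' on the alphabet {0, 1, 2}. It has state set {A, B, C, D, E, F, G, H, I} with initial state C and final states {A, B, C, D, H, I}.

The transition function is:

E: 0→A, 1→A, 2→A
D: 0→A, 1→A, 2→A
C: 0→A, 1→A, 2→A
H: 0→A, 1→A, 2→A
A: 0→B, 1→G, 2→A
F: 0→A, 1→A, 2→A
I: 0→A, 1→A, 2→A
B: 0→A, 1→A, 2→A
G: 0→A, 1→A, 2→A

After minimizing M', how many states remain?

3

States {D,E,F,H,I} cannot be reached from the start state, so discard them.
P0 = {A,B,C} | {G}.
Refine {A,B,C} on symbol 1: members go to different blocks, giving {B,C} and {A}.
No further refinement is possible. Final partition (3 blocks): {B,C} | {G} | {A}.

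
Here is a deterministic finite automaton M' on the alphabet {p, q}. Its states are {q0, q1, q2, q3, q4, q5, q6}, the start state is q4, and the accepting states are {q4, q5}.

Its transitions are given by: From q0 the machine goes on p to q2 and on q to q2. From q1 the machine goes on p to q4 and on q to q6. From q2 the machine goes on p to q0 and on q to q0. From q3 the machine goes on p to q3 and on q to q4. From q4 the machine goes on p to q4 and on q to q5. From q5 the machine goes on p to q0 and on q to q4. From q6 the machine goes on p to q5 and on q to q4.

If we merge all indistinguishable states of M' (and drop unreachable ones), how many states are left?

States {q1,q3,q6} cannot be reached from the start state, so discard them.
Initial partition by acceptance: {q4,q5} | {q0,q2}.
Refine {q4,q5} on symbol p: members go to different blocks, giving {q4} and {q5}.
Stable partition: {q4} | {q0,q2} | {q5} — 3 equivalence classes.

3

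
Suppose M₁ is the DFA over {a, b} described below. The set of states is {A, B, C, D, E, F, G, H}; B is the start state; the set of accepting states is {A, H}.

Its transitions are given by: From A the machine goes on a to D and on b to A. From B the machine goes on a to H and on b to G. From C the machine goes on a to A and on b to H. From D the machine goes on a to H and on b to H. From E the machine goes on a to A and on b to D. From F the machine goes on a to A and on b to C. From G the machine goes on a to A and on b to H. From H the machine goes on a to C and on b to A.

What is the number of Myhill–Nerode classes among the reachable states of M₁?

Reachable states from the start: {A,B,C,D,G,H}. Unreachable: {E,F} — drop them.
Initial partition by acceptance: {A,H} | {B,C,D,G}.
Refine {B,C,D,G} on symbol b: members go to different blocks, giving {C,D,G} and {B}.
No further refinement is possible. Final partition (3 blocks): {A,H} | {C,D,G} | {B}.

3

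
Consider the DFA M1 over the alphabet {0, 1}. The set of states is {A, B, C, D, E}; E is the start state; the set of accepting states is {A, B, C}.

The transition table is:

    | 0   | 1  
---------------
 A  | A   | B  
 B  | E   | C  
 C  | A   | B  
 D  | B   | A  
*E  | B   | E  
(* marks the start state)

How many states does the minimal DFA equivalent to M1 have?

Reachable states from the start: {A,B,C,E}. Unreachable: {D} — drop them.
P0 = {A,B,C} | {E}.
Split {A,B,C} by δ(·,0) → {A,C} and {B}.
The partition is now stable with 3 blocks: {A,C} | {E} | {B}.

3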